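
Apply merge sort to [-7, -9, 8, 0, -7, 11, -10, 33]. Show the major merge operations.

Divide and conquer:
  Merge [-7] + [-9] -> [-9, -7]
  Merge [8] + [0] -> [0, 8]
  Merge [-9, -7] + [0, 8] -> [-9, -7, 0, 8]
  Merge [-7] + [11] -> [-7, 11]
  Merge [-10] + [33] -> [-10, 33]
  Merge [-7, 11] + [-10, 33] -> [-10, -7, 11, 33]
  Merge [-9, -7, 0, 8] + [-10, -7, 11, 33] -> [-10, -9, -7, -7, 0, 8, 11, 33]


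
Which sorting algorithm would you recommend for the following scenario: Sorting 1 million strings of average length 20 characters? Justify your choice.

Best choice: MSD radix sort or Mergesort
Reason: MSD radix sort is a non-comparison sort that buckets the strings by successive character positions, running in time proportional to the total number of characters examined rather than O(n log n) string comparisons; mergesort is a stable O(n log n)-comparison alternative that works for arbitrary variable-length keys


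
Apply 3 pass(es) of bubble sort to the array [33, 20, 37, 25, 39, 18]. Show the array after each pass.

After pass 1: [20, 33, 25, 37, 18, 39] (3 swaps)
After pass 2: [20, 25, 33, 18, 37, 39] (2 swaps)
After pass 3: [20, 25, 18, 33, 37, 39] (1 swaps)
Total swaps: 6


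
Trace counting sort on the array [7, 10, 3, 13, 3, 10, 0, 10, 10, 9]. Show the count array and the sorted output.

Count array: [1, 0, 0, 2, 0, 0, 0, 1, 0, 1, 4, 0, 0, 1]
(count[i] = number of elements equal to i)
Cumulative count: [1, 1, 1, 3, 3, 3, 3, 4, 4, 5, 9, 9, 9, 10]
Sorted: [0, 3, 3, 7, 9, 10, 10, 10, 10, 13]


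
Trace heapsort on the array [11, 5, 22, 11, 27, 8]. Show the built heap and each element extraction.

Build heap: [27, 11, 22, 11, 5, 8]
Extract 27: [22, 11, 8, 11, 5, 27]
Extract 22: [11, 11, 8, 5, 22, 27]
Extract 11: [11, 5, 8, 11, 22, 27]
Extract 11: [8, 5, 11, 11, 22, 27]
Extract 8: [5, 8, 11, 11, 22, 27]


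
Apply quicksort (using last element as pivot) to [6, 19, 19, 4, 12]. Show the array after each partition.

Partition 1: pivot=12 at index 2 -> [6, 4, 12, 19, 19]
Partition 2: pivot=4 at index 0 -> [4, 6, 12, 19, 19]
Partition 3: pivot=19 at index 4 -> [4, 6, 12, 19, 19]


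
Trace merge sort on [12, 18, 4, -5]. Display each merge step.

Divide and conquer:
  Merge [12] + [18] -> [12, 18]
  Merge [4] + [-5] -> [-5, 4]
  Merge [12, 18] + [-5, 4] -> [-5, 4, 12, 18]


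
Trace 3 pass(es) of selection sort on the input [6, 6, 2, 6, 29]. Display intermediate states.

Pass 1: Select minimum 2 at index 2, swap -> [2, 6, 6, 6, 29]
Pass 2: Select minimum 6 at index 1, swap -> [2, 6, 6, 6, 29]
Pass 3: Select minimum 6 at index 2, swap -> [2, 6, 6, 6, 29]


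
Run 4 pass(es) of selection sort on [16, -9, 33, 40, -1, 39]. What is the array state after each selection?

Pass 1: Select minimum -9 at index 1, swap -> [-9, 16, 33, 40, -1, 39]
Pass 2: Select minimum -1 at index 4, swap -> [-9, -1, 33, 40, 16, 39]
Pass 3: Select minimum 16 at index 4, swap -> [-9, -1, 16, 40, 33, 39]
Pass 4: Select minimum 33 at index 4, swap -> [-9, -1, 16, 33, 40, 39]


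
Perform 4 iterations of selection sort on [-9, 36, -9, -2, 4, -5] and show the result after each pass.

Pass 1: Select minimum -9 at index 0, swap -> [-9, 36, -9, -2, 4, -5]
Pass 2: Select minimum -9 at index 2, swap -> [-9, -9, 36, -2, 4, -5]
Pass 3: Select minimum -5 at index 5, swap -> [-9, -9, -5, -2, 4, 36]
Pass 4: Select minimum -2 at index 3, swap -> [-9, -9, -5, -2, 4, 36]


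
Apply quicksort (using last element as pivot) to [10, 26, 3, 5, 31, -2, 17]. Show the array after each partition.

Partition 1: pivot=17 at index 4 -> [10, 3, 5, -2, 17, 26, 31]
Partition 2: pivot=-2 at index 0 -> [-2, 3, 5, 10, 17, 26, 31]
Partition 3: pivot=10 at index 3 -> [-2, 3, 5, 10, 17, 26, 31]
Partition 4: pivot=5 at index 2 -> [-2, 3, 5, 10, 17, 26, 31]
Partition 5: pivot=31 at index 6 -> [-2, 3, 5, 10, 17, 26, 31]


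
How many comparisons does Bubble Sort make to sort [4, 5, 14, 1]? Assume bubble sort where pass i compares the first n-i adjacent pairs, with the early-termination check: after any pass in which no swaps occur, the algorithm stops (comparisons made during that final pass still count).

Pass 1: compare adjacent pairs (0,1)..(2,3) = 3 comparison(s), 1 swap(s) -> [4, 5, 1, 14]
Pass 2: compare adjacent pairs (0,1)..(1,2) = 2 comparison(s), 1 swap(s) -> [4, 1, 5, 14]
Pass 3: compare adjacent pairs (0,1)..(0,1) = 1 comparison(s), 1 swap(s) -> [1, 4, 5, 14]
Every pass made at least one swap, so all n-1 passes run.
Total comparisons: 3 + 2 + 1 = 6


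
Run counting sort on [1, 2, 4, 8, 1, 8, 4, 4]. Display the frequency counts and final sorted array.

Count array: [0, 2, 1, 0, 3, 0, 0, 0, 2]
(count[i] = number of elements equal to i)
Cumulative count: [0, 2, 3, 3, 6, 6, 6, 6, 8]
Sorted: [1, 1, 2, 4, 4, 4, 8, 8]


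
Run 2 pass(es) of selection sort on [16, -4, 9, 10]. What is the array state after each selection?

Pass 1: Select minimum -4 at index 1, swap -> [-4, 16, 9, 10]
Pass 2: Select minimum 9 at index 2, swap -> [-4, 9, 16, 10]


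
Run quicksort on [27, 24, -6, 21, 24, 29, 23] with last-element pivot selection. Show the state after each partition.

Partition 1: pivot=23 at index 2 -> [-6, 21, 23, 24, 24, 29, 27]
Partition 2: pivot=21 at index 1 -> [-6, 21, 23, 24, 24, 29, 27]
Partition 3: pivot=27 at index 5 -> [-6, 21, 23, 24, 24, 27, 29]
Partition 4: pivot=24 at index 4 -> [-6, 21, 23, 24, 24, 27, 29]


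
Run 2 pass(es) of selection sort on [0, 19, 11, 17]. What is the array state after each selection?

Pass 1: Select minimum 0 at index 0, swap -> [0, 19, 11, 17]
Pass 2: Select minimum 11 at index 2, swap -> [0, 11, 19, 17]


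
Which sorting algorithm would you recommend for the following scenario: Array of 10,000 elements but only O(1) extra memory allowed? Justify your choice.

Best choice: Heapsort
Reason: Heapsort rearranges the array in place using O(1) auxiliary space and still guarantees O(n log n) time; quicksort partitions in place but needs Theta(log n) stack space for recursion (O(n) in the worst case), and mergesort requires O(n) auxiliary space


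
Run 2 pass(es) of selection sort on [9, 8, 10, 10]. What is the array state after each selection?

Pass 1: Select minimum 8 at index 1, swap -> [8, 9, 10, 10]
Pass 2: Select minimum 9 at index 1, swap -> [8, 9, 10, 10]


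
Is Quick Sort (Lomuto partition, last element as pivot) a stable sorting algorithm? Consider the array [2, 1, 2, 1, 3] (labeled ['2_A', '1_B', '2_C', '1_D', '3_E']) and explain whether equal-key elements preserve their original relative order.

Trace Quick Sort on the labeled array (the key is the number; the letter only tracks identity):
  Partition indices 0..4 around pivot 3_E -> [2_A, 1_B, 2_C, 1_D, 3_E]
  Partition indices 0..3 around pivot 1_D -> [1_B, 1_D, 2_C, 2_A, 3_E]
  Partition indices 2..3 around pivot 2_A -> [1_B, 1_D, 2_C, 2_A, 3_E]
Final order: [1_B, 1_D, 2_C, 2_A, 3_E]
Equal keys:
  value 1: originally 1_B, 1_D; after sorting 1_B, 1_D -> order preserved
  value 2: originally 2_A, 2_C; after sorting 2_C, 2_A -> order changed
Equal keys were reordered, so Quick Sort is not stable: partition swaps elements across long distances and can reorder equal keys. (One such input is enough; an unstable sort may happen to preserve order on other inputs, but it gives no guarantee.)
Answer: Not stable


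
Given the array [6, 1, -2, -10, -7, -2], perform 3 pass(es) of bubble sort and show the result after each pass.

After pass 1: [1, -2, -10, -7, -2, 6] (5 swaps)
After pass 2: [-2, -10, -7, -2, 1, 6] (4 swaps)
After pass 3: [-10, -7, -2, -2, 1, 6] (2 swaps)
Total swaps: 11


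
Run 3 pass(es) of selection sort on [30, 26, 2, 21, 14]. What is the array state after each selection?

Pass 1: Select minimum 2 at index 2, swap -> [2, 26, 30, 21, 14]
Pass 2: Select minimum 14 at index 4, swap -> [2, 14, 30, 21, 26]
Pass 3: Select minimum 21 at index 3, swap -> [2, 14, 21, 30, 26]


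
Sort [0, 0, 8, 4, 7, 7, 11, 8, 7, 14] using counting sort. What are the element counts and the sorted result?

Count array: [2, 0, 0, 0, 1, 0, 0, 3, 2, 0, 0, 1, 0, 0, 1]
(count[i] = number of elements equal to i)
Cumulative count: [2, 2, 2, 2, 3, 3, 3, 6, 8, 8, 8, 9, 9, 9, 10]
Sorted: [0, 0, 4, 7, 7, 7, 8, 8, 11, 14]


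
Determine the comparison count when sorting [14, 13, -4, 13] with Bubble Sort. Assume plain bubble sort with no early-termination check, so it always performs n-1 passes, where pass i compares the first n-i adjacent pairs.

Pass 1: compare adjacent pairs (0,1)..(2,3) = 3 comparison(s), 3 swap(s) -> [13, -4, 13, 14]
Pass 2: compare adjacent pairs (0,1)..(1,2) = 2 comparison(s), 1 swap(s) -> [-4, 13, 13, 14]
Pass 3: compare adjacent pairs (0,1)..(0,1) = 1 comparison(s), 0 swap(s) -> [-4, 13, 13, 14]
Total comparisons: 3 + 2 + 1 = 6


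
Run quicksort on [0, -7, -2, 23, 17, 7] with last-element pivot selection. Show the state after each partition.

Partition 1: pivot=7 at index 3 -> [0, -7, -2, 7, 17, 23]
Partition 2: pivot=-2 at index 1 -> [-7, -2, 0, 7, 17, 23]
Partition 3: pivot=23 at index 5 -> [-7, -2, 0, 7, 17, 23]


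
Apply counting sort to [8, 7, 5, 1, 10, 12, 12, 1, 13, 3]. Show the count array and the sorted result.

Count array: [0, 2, 0, 1, 0, 1, 0, 1, 1, 0, 1, 0, 2, 1]
(count[i] = number of elements equal to i)
Cumulative count: [0, 2, 2, 3, 3, 4, 4, 5, 6, 6, 7, 7, 9, 10]
Sorted: [1, 1, 3, 5, 7, 8, 10, 12, 12, 13]


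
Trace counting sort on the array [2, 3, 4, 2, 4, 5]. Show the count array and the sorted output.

Count array: [0, 0, 2, 1, 2, 1]
(count[i] = number of elements equal to i)
Cumulative count: [0, 0, 2, 3, 5, 6]
Sorted: [2, 2, 3, 4, 4, 5]


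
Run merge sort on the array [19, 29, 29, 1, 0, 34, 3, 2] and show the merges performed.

Divide and conquer:
  Merge [19] + [29] -> [19, 29]
  Merge [29] + [1] -> [1, 29]
  Merge [19, 29] + [1, 29] -> [1, 19, 29, 29]
  Merge [0] + [34] -> [0, 34]
  Merge [3] + [2] -> [2, 3]
  Merge [0, 34] + [2, 3] -> [0, 2, 3, 34]
  Merge [1, 19, 29, 29] + [0, 2, 3, 34] -> [0, 1, 2, 3, 19, 29, 29, 34]


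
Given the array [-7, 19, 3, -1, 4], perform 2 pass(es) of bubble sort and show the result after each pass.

After pass 1: [-7, 3, -1, 4, 19] (3 swaps)
After pass 2: [-7, -1, 3, 4, 19] (1 swaps)
Total swaps: 4


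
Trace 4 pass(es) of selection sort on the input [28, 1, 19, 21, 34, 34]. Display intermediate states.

Pass 1: Select minimum 1 at index 1, swap -> [1, 28, 19, 21, 34, 34]
Pass 2: Select minimum 19 at index 2, swap -> [1, 19, 28, 21, 34, 34]
Pass 3: Select minimum 21 at index 3, swap -> [1, 19, 21, 28, 34, 34]
Pass 4: Select minimum 28 at index 3, swap -> [1, 19, 21, 28, 34, 34]


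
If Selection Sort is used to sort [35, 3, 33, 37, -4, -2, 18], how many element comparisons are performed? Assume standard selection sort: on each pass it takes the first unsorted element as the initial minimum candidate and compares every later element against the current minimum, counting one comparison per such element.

Pass 1: scan indices 1..6 for the minimum = 6 comparison(s); min is -4, place at index 0 -> [-4, 3, 33, 37, 35, -2, 18]
Pass 2: scan indices 2..6 for the minimum = 5 comparison(s); min is -2, place at index 1 -> [-4, -2, 33, 37, 35, 3, 18]
Pass 3: scan indices 3..6 for the minimum = 4 comparison(s); min is 3, place at index 2 -> [-4, -2, 3, 37, 35, 33, 18]
Pass 4: scan indices 4..6 for the minimum = 3 comparison(s); min is 18, place at index 3 -> [-4, -2, 3, 18, 35, 33, 37]
Pass 5: scan indices 5..6 for the minimum = 2 comparison(s); min is 33, place at index 4 -> [-4, -2, 3, 18, 33, 35, 37]
Pass 6: scan indices 6..6 for the minimum = 1 comparison(s); min is 35, place at index 5 -> [-4, -2, 3, 18, 33, 35, 37]
Selection sort always scans the whole unsorted suffix, so the count is (n-1) + (n-2) + ... + 1 = n(n-1)/2 = 7*6/2 = 21 regardless of the input order.
Total comparisons: 6 + 5 + 4 + 3 + 2 + 1 = 21


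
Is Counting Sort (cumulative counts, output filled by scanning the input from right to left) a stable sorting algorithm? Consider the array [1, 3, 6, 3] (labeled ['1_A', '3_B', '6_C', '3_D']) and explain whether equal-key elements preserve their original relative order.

Trace Counting Sort on the labeled array (the key is the number; the letter only tracks identity):
  Counts for values 0..6: [0, 1, 0, 2, 0, 0, 1]
  Cumulative counts: [0, 1, 1, 3, 3, 3, 4]
  Scan right to left: place 3_D at output index 2
  Scan right to left: place 6_C at output index 3
  Scan right to left: place 3_B at output index 1
  Scan right to left: place 1_A at output index 0
  Output: [1_A, 3_B, 3_D, 6_C]
Equal keys:
  value 3: originally 3_B, 3_D; after sorting 3_B, 3_D -> order preserved
All equal keys kept their original relative order. Counting Sort is stable: scanning the input right to left with decreasing cumulative counts places later duplicates at later output positions.
Answer: Stable


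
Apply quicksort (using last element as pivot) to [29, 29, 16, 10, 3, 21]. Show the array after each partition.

Partition 1: pivot=21 at index 3 -> [16, 10, 3, 21, 29, 29]
Partition 2: pivot=3 at index 0 -> [3, 10, 16, 21, 29, 29]
Partition 3: pivot=16 at index 2 -> [3, 10, 16, 21, 29, 29]
Partition 4: pivot=29 at index 5 -> [3, 10, 16, 21, 29, 29]


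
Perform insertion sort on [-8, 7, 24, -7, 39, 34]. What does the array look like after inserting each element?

First element -8 is already 'sorted'
Insert 7: shifted 0 elements -> [-8, 7, 24, -7, 39, 34]
Insert 24: shifted 0 elements -> [-8, 7, 24, -7, 39, 34]
Insert -7: shifted 2 elements -> [-8, -7, 7, 24, 39, 34]
Insert 39: shifted 0 elements -> [-8, -7, 7, 24, 39, 34]
Insert 34: shifted 1 elements -> [-8, -7, 7, 24, 34, 39]


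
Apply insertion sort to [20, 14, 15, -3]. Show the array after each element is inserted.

First element 20 is already 'sorted'
Insert 14: shifted 1 elements -> [14, 20, 15, -3]
Insert 15: shifted 1 elements -> [14, 15, 20, -3]
Insert -3: shifted 3 elements -> [-3, 14, 15, 20]


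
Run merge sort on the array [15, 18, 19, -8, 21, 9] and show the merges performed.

Divide and conquer:
  Merge [18] + [19] -> [18, 19]
  Merge [15] + [18, 19] -> [15, 18, 19]
  Merge [21] + [9] -> [9, 21]
  Merge [-8] + [9, 21] -> [-8, 9, 21]
  Merge [15, 18, 19] + [-8, 9, 21] -> [-8, 9, 15, 18, 19, 21]


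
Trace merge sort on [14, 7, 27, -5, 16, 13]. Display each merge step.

Divide and conquer:
  Merge [7] + [27] -> [7, 27]
  Merge [14] + [7, 27] -> [7, 14, 27]
  Merge [16] + [13] -> [13, 16]
  Merge [-5] + [13, 16] -> [-5, 13, 16]
  Merge [7, 14, 27] + [-5, 13, 16] -> [-5, 7, 13, 14, 16, 27]


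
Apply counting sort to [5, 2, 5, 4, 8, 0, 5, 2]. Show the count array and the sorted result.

Count array: [1, 0, 2, 0, 1, 3, 0, 0, 1]
(count[i] = number of elements equal to i)
Cumulative count: [1, 1, 3, 3, 4, 7, 7, 7, 8]
Sorted: [0, 2, 2, 4, 5, 5, 5, 8]


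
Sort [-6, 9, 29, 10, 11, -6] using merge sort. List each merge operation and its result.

Divide and conquer:
  Merge [9] + [29] -> [9, 29]
  Merge [-6] + [9, 29] -> [-6, 9, 29]
  Merge [11] + [-6] -> [-6, 11]
  Merge [10] + [-6, 11] -> [-6, 10, 11]
  Merge [-6, 9, 29] + [-6, 10, 11] -> [-6, -6, 9, 10, 11, 29]


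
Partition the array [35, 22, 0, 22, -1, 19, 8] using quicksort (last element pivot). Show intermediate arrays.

Partition 1: pivot=8 at index 2 -> [0, -1, 8, 22, 22, 19, 35]
Partition 2: pivot=-1 at index 0 -> [-1, 0, 8, 22, 22, 19, 35]
Partition 3: pivot=35 at index 6 -> [-1, 0, 8, 22, 22, 19, 35]
Partition 4: pivot=19 at index 3 -> [-1, 0, 8, 19, 22, 22, 35]
Partition 5: pivot=22 at index 5 -> [-1, 0, 8, 19, 22, 22, 35]


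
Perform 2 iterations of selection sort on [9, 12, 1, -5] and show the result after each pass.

Pass 1: Select minimum -5 at index 3, swap -> [-5, 12, 1, 9]
Pass 2: Select minimum 1 at index 2, swap -> [-5, 1, 12, 9]


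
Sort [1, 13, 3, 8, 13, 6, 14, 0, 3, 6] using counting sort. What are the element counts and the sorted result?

Count array: [1, 1, 0, 2, 0, 0, 2, 0, 1, 0, 0, 0, 0, 2, 1]
(count[i] = number of elements equal to i)
Cumulative count: [1, 2, 2, 4, 4, 4, 6, 6, 7, 7, 7, 7, 7, 9, 10]
Sorted: [0, 1, 3, 3, 6, 6, 8, 13, 13, 14]


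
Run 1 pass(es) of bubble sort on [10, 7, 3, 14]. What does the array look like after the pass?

After pass 1: [7, 3, 10, 14] (2 swaps)
Total swaps: 2


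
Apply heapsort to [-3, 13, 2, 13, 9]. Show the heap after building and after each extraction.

Build heap: [13, 13, 2, -3, 9]
Extract 13: [13, 9, 2, -3, 13]
Extract 13: [9, -3, 2, 13, 13]
Extract 9: [2, -3, 9, 13, 13]
Extract 2: [-3, 2, 9, 13, 13]


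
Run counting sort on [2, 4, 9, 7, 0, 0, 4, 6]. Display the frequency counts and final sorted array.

Count array: [2, 0, 1, 0, 2, 0, 1, 1, 0, 1]
(count[i] = number of elements equal to i)
Cumulative count: [2, 2, 3, 3, 5, 5, 6, 7, 7, 8]
Sorted: [0, 0, 2, 4, 4, 6, 7, 9]


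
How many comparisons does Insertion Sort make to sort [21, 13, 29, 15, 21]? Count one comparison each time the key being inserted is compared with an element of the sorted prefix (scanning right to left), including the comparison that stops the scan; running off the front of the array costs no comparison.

Insert 13: 21 > 13 (shift), reached front = 1 comparison(s) -> [13, 21, 29, 15, 21]
Insert 29: 21 <= 29 (stop) = 1 comparison(s) -> [13, 21, 29, 15, 21]
Insert 15: 29 > 15 (shift), 21 > 15 (shift), 13 <= 15 (stop) = 3 comparison(s) -> [13, 15, 21, 29, 21]
Insert 21: 29 > 21 (shift), 21 <= 21 (stop) = 2 comparison(s) -> [13, 15, 21, 21, 29]
Total comparisons: 1 + 1 + 3 + 2 = 7


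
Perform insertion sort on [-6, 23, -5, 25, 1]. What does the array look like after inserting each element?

First element -6 is already 'sorted'
Insert 23: shifted 0 elements -> [-6, 23, -5, 25, 1]
Insert -5: shifted 1 elements -> [-6, -5, 23, 25, 1]
Insert 25: shifted 0 elements -> [-6, -5, 23, 25, 1]
Insert 1: shifted 2 elements -> [-6, -5, 1, 23, 25]


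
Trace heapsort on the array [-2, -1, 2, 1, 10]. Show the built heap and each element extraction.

Build heap: [10, 1, 2, -2, -1]
Extract 10: [2, 1, -1, -2, 10]
Extract 2: [1, -2, -1, 2, 10]
Extract 1: [-1, -2, 1, 2, 10]
Extract -1: [-2, -1, 1, 2, 10]


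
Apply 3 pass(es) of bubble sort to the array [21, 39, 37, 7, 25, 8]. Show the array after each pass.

After pass 1: [21, 37, 7, 25, 8, 39] (4 swaps)
After pass 2: [21, 7, 25, 8, 37, 39] (3 swaps)
After pass 3: [7, 21, 8, 25, 37, 39] (2 swaps)
Total swaps: 9


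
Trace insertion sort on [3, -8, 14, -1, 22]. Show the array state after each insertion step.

First element 3 is already 'sorted'
Insert -8: shifted 1 elements -> [-8, 3, 14, -1, 22]
Insert 14: shifted 0 elements -> [-8, 3, 14, -1, 22]
Insert -1: shifted 2 elements -> [-8, -1, 3, 14, 22]
Insert 22: shifted 0 elements -> [-8, -1, 3, 14, 22]


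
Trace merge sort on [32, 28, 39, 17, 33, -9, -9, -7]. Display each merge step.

Divide and conquer:
  Merge [32] + [28] -> [28, 32]
  Merge [39] + [17] -> [17, 39]
  Merge [28, 32] + [17, 39] -> [17, 28, 32, 39]
  Merge [33] + [-9] -> [-9, 33]
  Merge [-9] + [-7] -> [-9, -7]
  Merge [-9, 33] + [-9, -7] -> [-9, -9, -7, 33]
  Merge [17, 28, 32, 39] + [-9, -9, -7, 33] -> [-9, -9, -7, 17, 28, 32, 33, 39]


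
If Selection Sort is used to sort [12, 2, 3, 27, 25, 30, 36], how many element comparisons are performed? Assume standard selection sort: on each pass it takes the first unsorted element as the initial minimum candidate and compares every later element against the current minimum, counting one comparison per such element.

Pass 1: scan indices 1..6 for the minimum = 6 comparison(s); min is 2, place at index 0 -> [2, 12, 3, 27, 25, 30, 36]
Pass 2: scan indices 2..6 for the minimum = 5 comparison(s); min is 3, place at index 1 -> [2, 3, 12, 27, 25, 30, 36]
Pass 3: scan indices 3..6 for the minimum = 4 comparison(s); min is 12, place at index 2 -> [2, 3, 12, 27, 25, 30, 36]
Pass 4: scan indices 4..6 for the minimum = 3 comparison(s); min is 25, place at index 3 -> [2, 3, 12, 25, 27, 30, 36]
Pass 5: scan indices 5..6 for the minimum = 2 comparison(s); min is 27, place at index 4 -> [2, 3, 12, 25, 27, 30, 36]
Pass 6: scan indices 6..6 for the minimum = 1 comparison(s); min is 30, place at index 5 -> [2, 3, 12, 25, 27, 30, 36]
Selection sort always scans the whole unsorted suffix, so the count is (n-1) + (n-2) + ... + 1 = n(n-1)/2 = 7*6/2 = 21 regardless of the input order.
Total comparisons: 6 + 5 + 4 + 3 + 2 + 1 = 21


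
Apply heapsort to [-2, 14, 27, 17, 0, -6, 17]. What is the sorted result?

Build heap: [27, 17, 17, 14, 0, -6, -2]
Extract 27: [17, 14, 17, -2, 0, -6, 27]
Extract 17: [17, 14, -6, -2, 0, 17, 27]
Extract 17: [14, 0, -6, -2, 17, 17, 27]
Extract 14: [0, -2, -6, 14, 17, 17, 27]
Extract 0: [-2, -6, 0, 14, 17, 17, 27]
Extract -2: [-6, -2, 0, 14, 17, 17, 27]


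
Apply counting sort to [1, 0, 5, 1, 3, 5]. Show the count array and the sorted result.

Count array: [1, 2, 0, 1, 0, 2]
(count[i] = number of elements equal to i)
Cumulative count: [1, 3, 3, 4, 4, 6]
Sorted: [0, 1, 1, 3, 5, 5]


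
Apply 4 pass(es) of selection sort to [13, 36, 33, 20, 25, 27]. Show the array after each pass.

Pass 1: Select minimum 13 at index 0, swap -> [13, 36, 33, 20, 25, 27]
Pass 2: Select minimum 20 at index 3, swap -> [13, 20, 33, 36, 25, 27]
Pass 3: Select minimum 25 at index 4, swap -> [13, 20, 25, 36, 33, 27]
Pass 4: Select minimum 27 at index 5, swap -> [13, 20, 25, 27, 33, 36]


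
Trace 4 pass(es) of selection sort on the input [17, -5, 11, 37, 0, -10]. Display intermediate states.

Pass 1: Select minimum -10 at index 5, swap -> [-10, -5, 11, 37, 0, 17]
Pass 2: Select minimum -5 at index 1, swap -> [-10, -5, 11, 37, 0, 17]
Pass 3: Select minimum 0 at index 4, swap -> [-10, -5, 0, 37, 11, 17]
Pass 4: Select minimum 11 at index 4, swap -> [-10, -5, 0, 11, 37, 17]


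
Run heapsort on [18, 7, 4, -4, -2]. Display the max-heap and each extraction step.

Build heap: [18, 7, 4, -4, -2]
Extract 18: [7, -2, 4, -4, 18]
Extract 7: [4, -2, -4, 7, 18]
Extract 4: [-2, -4, 4, 7, 18]
Extract -2: [-4, -2, 4, 7, 18]


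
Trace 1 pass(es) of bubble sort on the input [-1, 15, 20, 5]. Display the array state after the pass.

After pass 1: [-1, 15, 5, 20] (1 swaps)
Total swaps: 1


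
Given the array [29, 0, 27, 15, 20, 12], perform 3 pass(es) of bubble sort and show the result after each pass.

After pass 1: [0, 27, 15, 20, 12, 29] (5 swaps)
After pass 2: [0, 15, 20, 12, 27, 29] (3 swaps)
After pass 3: [0, 15, 12, 20, 27, 29] (1 swaps)
Total swaps: 9


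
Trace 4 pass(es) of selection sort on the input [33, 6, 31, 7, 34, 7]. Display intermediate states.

Pass 1: Select minimum 6 at index 1, swap -> [6, 33, 31, 7, 34, 7]
Pass 2: Select minimum 7 at index 3, swap -> [6, 7, 31, 33, 34, 7]
Pass 3: Select minimum 7 at index 5, swap -> [6, 7, 7, 33, 34, 31]
Pass 4: Select minimum 31 at index 5, swap -> [6, 7, 7, 31, 34, 33]


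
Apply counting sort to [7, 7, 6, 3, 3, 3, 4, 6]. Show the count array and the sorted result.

Count array: [0, 0, 0, 3, 1, 0, 2, 2]
(count[i] = number of elements equal to i)
Cumulative count: [0, 0, 0, 3, 4, 4, 6, 8]
Sorted: [3, 3, 3, 4, 6, 6, 7, 7]


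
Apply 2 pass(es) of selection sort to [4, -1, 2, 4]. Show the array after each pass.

Pass 1: Select minimum -1 at index 1, swap -> [-1, 4, 2, 4]
Pass 2: Select minimum 2 at index 2, swap -> [-1, 2, 4, 4]


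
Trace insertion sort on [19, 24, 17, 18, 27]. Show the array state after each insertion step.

First element 19 is already 'sorted'
Insert 24: shifted 0 elements -> [19, 24, 17, 18, 27]
Insert 17: shifted 2 elements -> [17, 19, 24, 18, 27]
Insert 18: shifted 2 elements -> [17, 18, 19, 24, 27]
Insert 27: shifted 0 elements -> [17, 18, 19, 24, 27]


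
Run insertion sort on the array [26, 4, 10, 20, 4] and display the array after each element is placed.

First element 26 is already 'sorted'
Insert 4: shifted 1 elements -> [4, 26, 10, 20, 4]
Insert 10: shifted 1 elements -> [4, 10, 26, 20, 4]
Insert 20: shifted 1 elements -> [4, 10, 20, 26, 4]
Insert 4: shifted 3 elements -> [4, 4, 10, 20, 26]


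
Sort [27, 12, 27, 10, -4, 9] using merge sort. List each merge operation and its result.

Divide and conquer:
  Merge [12] + [27] -> [12, 27]
  Merge [27] + [12, 27] -> [12, 27, 27]
  Merge [-4] + [9] -> [-4, 9]
  Merge [10] + [-4, 9] -> [-4, 9, 10]
  Merge [12, 27, 27] + [-4, 9, 10] -> [-4, 9, 10, 12, 27, 27]


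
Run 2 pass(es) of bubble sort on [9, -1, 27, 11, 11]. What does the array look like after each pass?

After pass 1: [-1, 9, 11, 11, 27] (3 swaps)
After pass 2: [-1, 9, 11, 11, 27] (0 swaps)
Total swaps: 3


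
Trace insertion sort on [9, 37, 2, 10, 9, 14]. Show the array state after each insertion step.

First element 9 is already 'sorted'
Insert 37: shifted 0 elements -> [9, 37, 2, 10, 9, 14]
Insert 2: shifted 2 elements -> [2, 9, 37, 10, 9, 14]
Insert 10: shifted 1 elements -> [2, 9, 10, 37, 9, 14]
Insert 9: shifted 2 elements -> [2, 9, 9, 10, 37, 14]
Insert 14: shifted 1 elements -> [2, 9, 9, 10, 14, 37]


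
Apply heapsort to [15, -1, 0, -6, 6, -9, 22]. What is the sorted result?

Build heap: [22, 6, 15, -6, -1, -9, 0]
Extract 22: [15, 6, 0, -6, -1, -9, 22]
Extract 15: [6, -1, 0, -6, -9, 15, 22]
Extract 6: [0, -1, -9, -6, 6, 15, 22]
Extract 0: [-1, -6, -9, 0, 6, 15, 22]
Extract -1: [-6, -9, -1, 0, 6, 15, 22]
Extract -6: [-9, -6, -1, 0, 6, 15, 22]


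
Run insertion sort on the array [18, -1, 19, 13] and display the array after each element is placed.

First element 18 is already 'sorted'
Insert -1: shifted 1 elements -> [-1, 18, 19, 13]
Insert 19: shifted 0 elements -> [-1, 18, 19, 13]
Insert 13: shifted 2 elements -> [-1, 13, 18, 19]


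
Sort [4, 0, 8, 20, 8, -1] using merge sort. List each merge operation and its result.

Divide and conquer:
  Merge [0] + [8] -> [0, 8]
  Merge [4] + [0, 8] -> [0, 4, 8]
  Merge [8] + [-1] -> [-1, 8]
  Merge [20] + [-1, 8] -> [-1, 8, 20]
  Merge [0, 4, 8] + [-1, 8, 20] -> [-1, 0, 4, 8, 8, 20]


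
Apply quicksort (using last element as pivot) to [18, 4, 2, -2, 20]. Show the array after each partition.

Partition 1: pivot=20 at index 4 -> [18, 4, 2, -2, 20]
Partition 2: pivot=-2 at index 0 -> [-2, 4, 2, 18, 20]
Partition 3: pivot=18 at index 3 -> [-2, 4, 2, 18, 20]
Partition 4: pivot=2 at index 1 -> [-2, 2, 4, 18, 20]


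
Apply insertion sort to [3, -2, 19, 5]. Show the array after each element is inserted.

First element 3 is already 'sorted'
Insert -2: shifted 1 elements -> [-2, 3, 19, 5]
Insert 19: shifted 0 elements -> [-2, 3, 19, 5]
Insert 5: shifted 1 elements -> [-2, 3, 5, 19]


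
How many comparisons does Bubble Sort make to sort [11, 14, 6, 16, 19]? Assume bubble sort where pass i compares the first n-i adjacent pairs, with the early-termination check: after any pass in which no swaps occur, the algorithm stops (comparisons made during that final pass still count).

Pass 1: compare adjacent pairs (0,1)..(3,4) = 4 comparison(s), 1 swap(s) -> [11, 6, 14, 16, 19]
Pass 2: compare adjacent pairs (0,1)..(2,3) = 3 comparison(s), 1 swap(s) -> [6, 11, 14, 16, 19]
Pass 3: compare adjacent pairs (0,1)..(1,2) = 2 comparison(s), 0 swap(s) -> [6, 11, 14, 16, 19]
No swaps in this pass, so bubble sort stops here.
Total comparisons: 4 + 3 + 2 = 9


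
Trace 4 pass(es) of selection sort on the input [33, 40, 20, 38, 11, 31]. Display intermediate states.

Pass 1: Select minimum 11 at index 4, swap -> [11, 40, 20, 38, 33, 31]
Pass 2: Select minimum 20 at index 2, swap -> [11, 20, 40, 38, 33, 31]
Pass 3: Select minimum 31 at index 5, swap -> [11, 20, 31, 38, 33, 40]
Pass 4: Select minimum 33 at index 4, swap -> [11, 20, 31, 33, 38, 40]


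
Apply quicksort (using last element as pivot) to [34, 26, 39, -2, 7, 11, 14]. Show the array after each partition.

Partition 1: pivot=14 at index 3 -> [-2, 7, 11, 14, 26, 39, 34]
Partition 2: pivot=11 at index 2 -> [-2, 7, 11, 14, 26, 39, 34]
Partition 3: pivot=7 at index 1 -> [-2, 7, 11, 14, 26, 39, 34]
Partition 4: pivot=34 at index 5 -> [-2, 7, 11, 14, 26, 34, 39]


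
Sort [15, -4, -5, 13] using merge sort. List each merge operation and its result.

Divide and conquer:
  Merge [15] + [-4] -> [-4, 15]
  Merge [-5] + [13] -> [-5, 13]
  Merge [-4, 15] + [-5, 13] -> [-5, -4, 13, 15]


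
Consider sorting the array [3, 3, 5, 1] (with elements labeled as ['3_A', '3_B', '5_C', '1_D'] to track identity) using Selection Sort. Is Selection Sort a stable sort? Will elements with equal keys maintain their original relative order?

Trace Selection Sort on the labeled array (the key is the number; the letter only tracks identity):
  Pass 1: minimum of unsorted part is 1_D at index 3; swap it with 3_A at index 0 -> [1_D, 3_B, 5_C, 3_A]
  Pass 2: minimum 3_B is already at index 1; no swap -> [1_D, 3_B, 5_C, 3_A]
  Pass 3: minimum of unsorted part is 3_A at index 3; swap it with 5_C at index 2 -> [1_D, 3_B, 3_A, 5_C]
Final order: [1_D, 3_B, 3_A, 5_C]
Equal keys:
  value 3: originally 3_A, 3_B; after sorting 3_B, 3_A -> order changed
Equal keys were reordered, so Selection Sort is not stable: the long-range swap that moves the minimum into place can carry an element past an equal key. (One such input is enough; an unstable sort may happen to preserve order on other inputs, but it gives no guarantee.)
Answer: Not stable


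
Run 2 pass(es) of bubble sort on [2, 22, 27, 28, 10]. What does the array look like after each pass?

After pass 1: [2, 22, 27, 10, 28] (1 swaps)
After pass 2: [2, 22, 10, 27, 28] (1 swaps)
Total swaps: 2


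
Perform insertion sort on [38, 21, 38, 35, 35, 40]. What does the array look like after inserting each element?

First element 38 is already 'sorted'
Insert 21: shifted 1 elements -> [21, 38, 38, 35, 35, 40]
Insert 38: shifted 0 elements -> [21, 38, 38, 35, 35, 40]
Insert 35: shifted 2 elements -> [21, 35, 38, 38, 35, 40]
Insert 35: shifted 2 elements -> [21, 35, 35, 38, 38, 40]
Insert 40: shifted 0 elements -> [21, 35, 35, 38, 38, 40]


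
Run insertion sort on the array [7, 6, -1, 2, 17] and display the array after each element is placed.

First element 7 is already 'sorted'
Insert 6: shifted 1 elements -> [6, 7, -1, 2, 17]
Insert -1: shifted 2 elements -> [-1, 6, 7, 2, 17]
Insert 2: shifted 2 elements -> [-1, 2, 6, 7, 17]
Insert 17: shifted 0 elements -> [-1, 2, 6, 7, 17]


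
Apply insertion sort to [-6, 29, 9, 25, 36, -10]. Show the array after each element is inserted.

First element -6 is already 'sorted'
Insert 29: shifted 0 elements -> [-6, 29, 9, 25, 36, -10]
Insert 9: shifted 1 elements -> [-6, 9, 29, 25, 36, -10]
Insert 25: shifted 1 elements -> [-6, 9, 25, 29, 36, -10]
Insert 36: shifted 0 elements -> [-6, 9, 25, 29, 36, -10]
Insert -10: shifted 5 elements -> [-10, -6, 9, 25, 29, 36]


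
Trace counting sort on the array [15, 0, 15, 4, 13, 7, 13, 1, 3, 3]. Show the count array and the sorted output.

Count array: [1, 1, 0, 2, 1, 0, 0, 1, 0, 0, 0, 0, 0, 2, 0, 2]
(count[i] = number of elements equal to i)
Cumulative count: [1, 2, 2, 4, 5, 5, 5, 6, 6, 6, 6, 6, 6, 8, 8, 10]
Sorted: [0, 1, 3, 3, 4, 7, 13, 13, 15, 15]


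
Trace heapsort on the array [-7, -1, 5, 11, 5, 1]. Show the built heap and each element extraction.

Build heap: [11, 5, 5, -1, -7, 1]
Extract 11: [5, 1, 5, -1, -7, 11]
Extract 5: [5, 1, -7, -1, 5, 11]
Extract 5: [1, -1, -7, 5, 5, 11]
Extract 1: [-1, -7, 1, 5, 5, 11]
Extract -1: [-7, -1, 1, 5, 5, 11]


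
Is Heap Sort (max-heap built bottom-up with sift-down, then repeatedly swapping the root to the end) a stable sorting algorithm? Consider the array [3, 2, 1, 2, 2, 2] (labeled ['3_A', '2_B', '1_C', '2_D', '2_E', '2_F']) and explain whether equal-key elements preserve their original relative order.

Trace Heap Sort on the labeled array (the key is the number; the letter only tracks identity):
  Build max-heap: [3_A, 2_B, 2_F, 2_D, 2_E, 1_C]
  Swap root 3_A to index 5, re-heapify first 5 -> [2_B, 2_D, 2_F, 1_C, 2_E, 3_A]
  Swap root 2_B to index 4, re-heapify first 4 -> [2_E, 2_D, 2_F, 1_C, 2_B, 3_A]
  Swap root 2_E to index 3, re-heapify first 3 -> [2_D, 1_C, 2_F, 2_E, 2_B, 3_A]
  Swap root 2_D to index 2, re-heapify first 2 -> [2_F, 1_C, 2_D, 2_E, 2_B, 3_A]
  Swap root 2_F to index 1, re-heapify first 1 -> [1_C, 2_F, 2_D, 2_E, 2_B, 3_A]
Final order: [1_C, 2_F, 2_D, 2_E, 2_B, 3_A]
Equal keys:
  value 2: originally 2_B, 2_D, 2_E, 2_F; after sorting 2_F, 2_D, 2_E, 2_B -> order changed
Equal keys were reordered, so Heap Sort is not stable: heap construction and root-to-end swaps move elements without regard to the original order of equal keys. (One such input is enough; an unstable sort may happen to preserve order on other inputs, but it gives no guarantee.)
Answer: Not stable


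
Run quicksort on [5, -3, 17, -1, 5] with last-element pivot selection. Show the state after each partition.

Partition 1: pivot=5 at index 3 -> [5, -3, -1, 5, 17]
Partition 2: pivot=-1 at index 1 -> [-3, -1, 5, 5, 17]


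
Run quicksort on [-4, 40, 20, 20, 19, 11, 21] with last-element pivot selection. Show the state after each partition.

Partition 1: pivot=21 at index 5 -> [-4, 20, 20, 19, 11, 21, 40]
Partition 2: pivot=11 at index 1 -> [-4, 11, 20, 19, 20, 21, 40]
Partition 3: pivot=20 at index 4 -> [-4, 11, 20, 19, 20, 21, 40]
Partition 4: pivot=19 at index 2 -> [-4, 11, 19, 20, 20, 21, 40]


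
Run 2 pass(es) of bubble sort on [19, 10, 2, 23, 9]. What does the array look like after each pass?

After pass 1: [10, 2, 19, 9, 23] (3 swaps)
After pass 2: [2, 10, 9, 19, 23] (2 swaps)
Total swaps: 5


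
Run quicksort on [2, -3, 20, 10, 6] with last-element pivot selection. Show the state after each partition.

Partition 1: pivot=6 at index 2 -> [2, -3, 6, 10, 20]
Partition 2: pivot=-3 at index 0 -> [-3, 2, 6, 10, 20]
Partition 3: pivot=20 at index 4 -> [-3, 2, 6, 10, 20]


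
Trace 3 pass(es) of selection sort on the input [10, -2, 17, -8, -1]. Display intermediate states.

Pass 1: Select minimum -8 at index 3, swap -> [-8, -2, 17, 10, -1]
Pass 2: Select minimum -2 at index 1, swap -> [-8, -2, 17, 10, -1]
Pass 3: Select minimum -1 at index 4, swap -> [-8, -2, -1, 10, 17]


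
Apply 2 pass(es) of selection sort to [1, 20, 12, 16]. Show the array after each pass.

Pass 1: Select minimum 1 at index 0, swap -> [1, 20, 12, 16]
Pass 2: Select minimum 12 at index 2, swap -> [1, 12, 20, 16]


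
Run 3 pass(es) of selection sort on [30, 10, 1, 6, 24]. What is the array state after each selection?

Pass 1: Select minimum 1 at index 2, swap -> [1, 10, 30, 6, 24]
Pass 2: Select minimum 6 at index 3, swap -> [1, 6, 30, 10, 24]
Pass 3: Select minimum 10 at index 3, swap -> [1, 6, 10, 30, 24]


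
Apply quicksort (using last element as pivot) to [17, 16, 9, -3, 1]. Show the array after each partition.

Partition 1: pivot=1 at index 1 -> [-3, 1, 9, 17, 16]
Partition 2: pivot=16 at index 3 -> [-3, 1, 9, 16, 17]


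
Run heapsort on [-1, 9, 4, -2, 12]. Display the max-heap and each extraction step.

Build heap: [12, 9, 4, -2, -1]
Extract 12: [9, -1, 4, -2, 12]
Extract 9: [4, -1, -2, 9, 12]
Extract 4: [-1, -2, 4, 9, 12]
Extract -1: [-2, -1, 4, 9, 12]


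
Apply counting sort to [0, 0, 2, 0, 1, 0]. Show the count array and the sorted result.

Count array: [4, 1, 1]
(count[i] = number of elements equal to i)
Cumulative count: [4, 5, 6]
Sorted: [0, 0, 0, 0, 1, 2]


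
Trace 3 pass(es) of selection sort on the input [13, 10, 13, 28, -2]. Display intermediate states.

Pass 1: Select minimum -2 at index 4, swap -> [-2, 10, 13, 28, 13]
Pass 2: Select minimum 10 at index 1, swap -> [-2, 10, 13, 28, 13]
Pass 3: Select minimum 13 at index 2, swap -> [-2, 10, 13, 28, 13]


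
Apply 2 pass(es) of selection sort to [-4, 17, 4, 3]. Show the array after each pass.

Pass 1: Select minimum -4 at index 0, swap -> [-4, 17, 4, 3]
Pass 2: Select minimum 3 at index 3, swap -> [-4, 3, 4, 17]


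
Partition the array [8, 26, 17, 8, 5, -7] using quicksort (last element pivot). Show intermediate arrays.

Partition 1: pivot=-7 at index 0 -> [-7, 26, 17, 8, 5, 8]
Partition 2: pivot=8 at index 3 -> [-7, 8, 5, 8, 17, 26]
Partition 3: pivot=5 at index 1 -> [-7, 5, 8, 8, 17, 26]
Partition 4: pivot=26 at index 5 -> [-7, 5, 8, 8, 17, 26]


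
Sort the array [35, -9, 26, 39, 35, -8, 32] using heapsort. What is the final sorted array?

Build heap: [39, 35, 32, -9, 35, -8, 26]
Extract 39: [35, 35, 32, -9, 26, -8, 39]
Extract 35: [35, 26, 32, -9, -8, 35, 39]
Extract 35: [32, 26, -8, -9, 35, 35, 39]
Extract 32: [26, -9, -8, 32, 35, 35, 39]
Extract 26: [-8, -9, 26, 32, 35, 35, 39]
Extract -8: [-9, -8, 26, 32, 35, 35, 39]


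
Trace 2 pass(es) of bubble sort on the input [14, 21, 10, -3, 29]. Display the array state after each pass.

After pass 1: [14, 10, -3, 21, 29] (2 swaps)
After pass 2: [10, -3, 14, 21, 29] (2 swaps)
Total swaps: 4


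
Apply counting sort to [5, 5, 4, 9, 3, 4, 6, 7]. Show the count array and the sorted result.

Count array: [0, 0, 0, 1, 2, 2, 1, 1, 0, 1]
(count[i] = number of elements equal to i)
Cumulative count: [0, 0, 0, 1, 3, 5, 6, 7, 7, 8]
Sorted: [3, 4, 4, 5, 5, 6, 7, 9]


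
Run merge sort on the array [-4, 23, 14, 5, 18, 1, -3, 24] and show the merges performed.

Divide and conquer:
  Merge [-4] + [23] -> [-4, 23]
  Merge [14] + [5] -> [5, 14]
  Merge [-4, 23] + [5, 14] -> [-4, 5, 14, 23]
  Merge [18] + [1] -> [1, 18]
  Merge [-3] + [24] -> [-3, 24]
  Merge [1, 18] + [-3, 24] -> [-3, 1, 18, 24]
  Merge [-4, 5, 14, 23] + [-3, 1, 18, 24] -> [-4, -3, 1, 5, 14, 18, 23, 24]


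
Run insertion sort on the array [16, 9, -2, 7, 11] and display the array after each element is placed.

First element 16 is already 'sorted'
Insert 9: shifted 1 elements -> [9, 16, -2, 7, 11]
Insert -2: shifted 2 elements -> [-2, 9, 16, 7, 11]
Insert 7: shifted 2 elements -> [-2, 7, 9, 16, 11]
Insert 11: shifted 1 elements -> [-2, 7, 9, 11, 16]


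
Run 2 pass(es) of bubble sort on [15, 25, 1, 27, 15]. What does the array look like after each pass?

After pass 1: [15, 1, 25, 15, 27] (2 swaps)
After pass 2: [1, 15, 15, 25, 27] (2 swaps)
Total swaps: 4


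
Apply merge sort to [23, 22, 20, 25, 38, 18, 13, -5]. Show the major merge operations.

Divide and conquer:
  Merge [23] + [22] -> [22, 23]
  Merge [20] + [25] -> [20, 25]
  Merge [22, 23] + [20, 25] -> [20, 22, 23, 25]
  Merge [38] + [18] -> [18, 38]
  Merge [13] + [-5] -> [-5, 13]
  Merge [18, 38] + [-5, 13] -> [-5, 13, 18, 38]
  Merge [20, 22, 23, 25] + [-5, 13, 18, 38] -> [-5, 13, 18, 20, 22, 23, 25, 38]


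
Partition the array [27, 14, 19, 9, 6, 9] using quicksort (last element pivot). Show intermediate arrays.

Partition 1: pivot=9 at index 2 -> [9, 6, 9, 27, 14, 19]
Partition 2: pivot=6 at index 0 -> [6, 9, 9, 27, 14, 19]
Partition 3: pivot=19 at index 4 -> [6, 9, 9, 14, 19, 27]


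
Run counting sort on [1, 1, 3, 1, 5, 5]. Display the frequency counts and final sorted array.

Count array: [0, 3, 0, 1, 0, 2]
(count[i] = number of elements equal to i)
Cumulative count: [0, 3, 3, 4, 4, 6]
Sorted: [1, 1, 1, 3, 5, 5]


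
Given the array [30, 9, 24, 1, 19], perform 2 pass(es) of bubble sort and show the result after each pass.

After pass 1: [9, 24, 1, 19, 30] (4 swaps)
After pass 2: [9, 1, 19, 24, 30] (2 swaps)
Total swaps: 6


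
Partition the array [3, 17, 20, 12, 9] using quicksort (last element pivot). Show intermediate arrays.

Partition 1: pivot=9 at index 1 -> [3, 9, 20, 12, 17]
Partition 2: pivot=17 at index 3 -> [3, 9, 12, 17, 20]


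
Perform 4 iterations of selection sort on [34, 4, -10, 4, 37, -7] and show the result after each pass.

Pass 1: Select minimum -10 at index 2, swap -> [-10, 4, 34, 4, 37, -7]
Pass 2: Select minimum -7 at index 5, swap -> [-10, -7, 34, 4, 37, 4]
Pass 3: Select minimum 4 at index 3, swap -> [-10, -7, 4, 34, 37, 4]
Pass 4: Select minimum 4 at index 5, swap -> [-10, -7, 4, 4, 37, 34]


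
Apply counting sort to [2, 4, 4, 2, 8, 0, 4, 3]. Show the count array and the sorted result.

Count array: [1, 0, 2, 1, 3, 0, 0, 0, 1]
(count[i] = number of elements equal to i)
Cumulative count: [1, 1, 3, 4, 7, 7, 7, 7, 8]
Sorted: [0, 2, 2, 3, 4, 4, 4, 8]
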